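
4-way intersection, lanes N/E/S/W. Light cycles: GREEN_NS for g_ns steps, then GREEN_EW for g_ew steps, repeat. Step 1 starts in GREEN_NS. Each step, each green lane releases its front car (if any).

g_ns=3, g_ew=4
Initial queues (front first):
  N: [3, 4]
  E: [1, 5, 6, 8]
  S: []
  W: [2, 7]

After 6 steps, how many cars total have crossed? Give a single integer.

Answer: 7

Derivation:
Step 1 [NS]: N:car3-GO,E:wait,S:empty,W:wait | queues: N=1 E=4 S=0 W=2
Step 2 [NS]: N:car4-GO,E:wait,S:empty,W:wait | queues: N=0 E=4 S=0 W=2
Step 3 [NS]: N:empty,E:wait,S:empty,W:wait | queues: N=0 E=4 S=0 W=2
Step 4 [EW]: N:wait,E:car1-GO,S:wait,W:car2-GO | queues: N=0 E=3 S=0 W=1
Step 5 [EW]: N:wait,E:car5-GO,S:wait,W:car7-GO | queues: N=0 E=2 S=0 W=0
Step 6 [EW]: N:wait,E:car6-GO,S:wait,W:empty | queues: N=0 E=1 S=0 W=0
Cars crossed by step 6: 7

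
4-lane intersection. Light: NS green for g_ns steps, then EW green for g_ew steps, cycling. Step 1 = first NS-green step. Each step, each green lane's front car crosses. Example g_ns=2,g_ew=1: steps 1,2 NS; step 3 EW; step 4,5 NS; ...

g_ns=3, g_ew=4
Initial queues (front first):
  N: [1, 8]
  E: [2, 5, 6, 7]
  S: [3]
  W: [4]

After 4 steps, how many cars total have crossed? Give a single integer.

Step 1 [NS]: N:car1-GO,E:wait,S:car3-GO,W:wait | queues: N=1 E=4 S=0 W=1
Step 2 [NS]: N:car8-GO,E:wait,S:empty,W:wait | queues: N=0 E=4 S=0 W=1
Step 3 [NS]: N:empty,E:wait,S:empty,W:wait | queues: N=0 E=4 S=0 W=1
Step 4 [EW]: N:wait,E:car2-GO,S:wait,W:car4-GO | queues: N=0 E=3 S=0 W=0
Cars crossed by step 4: 5

Answer: 5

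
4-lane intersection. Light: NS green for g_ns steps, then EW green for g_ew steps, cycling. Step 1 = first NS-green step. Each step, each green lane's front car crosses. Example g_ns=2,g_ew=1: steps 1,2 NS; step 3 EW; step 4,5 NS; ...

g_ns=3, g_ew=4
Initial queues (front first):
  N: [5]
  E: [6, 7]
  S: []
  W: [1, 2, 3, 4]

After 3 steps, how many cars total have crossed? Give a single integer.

Answer: 1

Derivation:
Step 1 [NS]: N:car5-GO,E:wait,S:empty,W:wait | queues: N=0 E=2 S=0 W=4
Step 2 [NS]: N:empty,E:wait,S:empty,W:wait | queues: N=0 E=2 S=0 W=4
Step 3 [NS]: N:empty,E:wait,S:empty,W:wait | queues: N=0 E=2 S=0 W=4
Cars crossed by step 3: 1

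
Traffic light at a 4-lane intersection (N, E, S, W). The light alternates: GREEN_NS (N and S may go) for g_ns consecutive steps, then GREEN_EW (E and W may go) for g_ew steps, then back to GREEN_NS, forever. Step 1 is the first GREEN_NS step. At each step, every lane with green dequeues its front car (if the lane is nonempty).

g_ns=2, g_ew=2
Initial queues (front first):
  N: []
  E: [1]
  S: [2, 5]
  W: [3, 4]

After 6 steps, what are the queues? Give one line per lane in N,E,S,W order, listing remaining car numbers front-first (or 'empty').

Step 1 [NS]: N:empty,E:wait,S:car2-GO,W:wait | queues: N=0 E=1 S=1 W=2
Step 2 [NS]: N:empty,E:wait,S:car5-GO,W:wait | queues: N=0 E=1 S=0 W=2
Step 3 [EW]: N:wait,E:car1-GO,S:wait,W:car3-GO | queues: N=0 E=0 S=0 W=1
Step 4 [EW]: N:wait,E:empty,S:wait,W:car4-GO | queues: N=0 E=0 S=0 W=0

N: empty
E: empty
S: empty
W: empty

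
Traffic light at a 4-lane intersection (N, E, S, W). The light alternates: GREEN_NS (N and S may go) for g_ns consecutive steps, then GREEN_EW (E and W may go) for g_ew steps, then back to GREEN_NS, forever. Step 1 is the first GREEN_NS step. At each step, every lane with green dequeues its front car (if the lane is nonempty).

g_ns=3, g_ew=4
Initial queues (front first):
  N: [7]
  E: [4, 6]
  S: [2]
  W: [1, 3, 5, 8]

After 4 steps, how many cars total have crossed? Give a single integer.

Step 1 [NS]: N:car7-GO,E:wait,S:car2-GO,W:wait | queues: N=0 E=2 S=0 W=4
Step 2 [NS]: N:empty,E:wait,S:empty,W:wait | queues: N=0 E=2 S=0 W=4
Step 3 [NS]: N:empty,E:wait,S:empty,W:wait | queues: N=0 E=2 S=0 W=4
Step 4 [EW]: N:wait,E:car4-GO,S:wait,W:car1-GO | queues: N=0 E=1 S=0 W=3
Cars crossed by step 4: 4

Answer: 4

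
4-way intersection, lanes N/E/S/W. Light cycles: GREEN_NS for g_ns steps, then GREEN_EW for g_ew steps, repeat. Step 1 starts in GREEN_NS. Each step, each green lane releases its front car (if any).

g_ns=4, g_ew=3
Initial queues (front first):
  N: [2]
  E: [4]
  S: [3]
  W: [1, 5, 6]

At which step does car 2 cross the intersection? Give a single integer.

Step 1 [NS]: N:car2-GO,E:wait,S:car3-GO,W:wait | queues: N=0 E=1 S=0 W=3
Step 2 [NS]: N:empty,E:wait,S:empty,W:wait | queues: N=0 E=1 S=0 W=3
Step 3 [NS]: N:empty,E:wait,S:empty,W:wait | queues: N=0 E=1 S=0 W=3
Step 4 [NS]: N:empty,E:wait,S:empty,W:wait | queues: N=0 E=1 S=0 W=3
Step 5 [EW]: N:wait,E:car4-GO,S:wait,W:car1-GO | queues: N=0 E=0 S=0 W=2
Step 6 [EW]: N:wait,E:empty,S:wait,W:car5-GO | queues: N=0 E=0 S=0 W=1
Step 7 [EW]: N:wait,E:empty,S:wait,W:car6-GO | queues: N=0 E=0 S=0 W=0
Car 2 crosses at step 1

1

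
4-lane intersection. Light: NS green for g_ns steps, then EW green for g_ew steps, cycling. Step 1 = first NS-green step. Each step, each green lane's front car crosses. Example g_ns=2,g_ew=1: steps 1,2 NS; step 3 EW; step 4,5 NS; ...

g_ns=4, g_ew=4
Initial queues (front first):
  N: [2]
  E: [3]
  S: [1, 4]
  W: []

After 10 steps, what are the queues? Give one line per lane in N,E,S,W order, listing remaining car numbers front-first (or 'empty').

Step 1 [NS]: N:car2-GO,E:wait,S:car1-GO,W:wait | queues: N=0 E=1 S=1 W=0
Step 2 [NS]: N:empty,E:wait,S:car4-GO,W:wait | queues: N=0 E=1 S=0 W=0
Step 3 [NS]: N:empty,E:wait,S:empty,W:wait | queues: N=0 E=1 S=0 W=0
Step 4 [NS]: N:empty,E:wait,S:empty,W:wait | queues: N=0 E=1 S=0 W=0
Step 5 [EW]: N:wait,E:car3-GO,S:wait,W:empty | queues: N=0 E=0 S=0 W=0

N: empty
E: empty
S: empty
W: empty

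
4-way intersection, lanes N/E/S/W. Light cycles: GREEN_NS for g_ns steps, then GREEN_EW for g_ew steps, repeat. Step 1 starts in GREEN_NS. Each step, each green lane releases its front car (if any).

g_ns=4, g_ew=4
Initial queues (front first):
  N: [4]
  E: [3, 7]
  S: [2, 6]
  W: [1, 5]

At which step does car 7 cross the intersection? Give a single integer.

Step 1 [NS]: N:car4-GO,E:wait,S:car2-GO,W:wait | queues: N=0 E=2 S=1 W=2
Step 2 [NS]: N:empty,E:wait,S:car6-GO,W:wait | queues: N=0 E=2 S=0 W=2
Step 3 [NS]: N:empty,E:wait,S:empty,W:wait | queues: N=0 E=2 S=0 W=2
Step 4 [NS]: N:empty,E:wait,S:empty,W:wait | queues: N=0 E=2 S=0 W=2
Step 5 [EW]: N:wait,E:car3-GO,S:wait,W:car1-GO | queues: N=0 E=1 S=0 W=1
Step 6 [EW]: N:wait,E:car7-GO,S:wait,W:car5-GO | queues: N=0 E=0 S=0 W=0
Car 7 crosses at step 6

6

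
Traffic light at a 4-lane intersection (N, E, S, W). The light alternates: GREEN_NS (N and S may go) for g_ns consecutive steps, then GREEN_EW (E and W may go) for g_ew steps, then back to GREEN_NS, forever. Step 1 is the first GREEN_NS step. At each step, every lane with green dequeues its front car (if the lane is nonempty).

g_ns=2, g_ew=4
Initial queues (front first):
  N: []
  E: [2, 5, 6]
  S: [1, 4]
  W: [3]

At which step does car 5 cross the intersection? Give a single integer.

Step 1 [NS]: N:empty,E:wait,S:car1-GO,W:wait | queues: N=0 E=3 S=1 W=1
Step 2 [NS]: N:empty,E:wait,S:car4-GO,W:wait | queues: N=0 E=3 S=0 W=1
Step 3 [EW]: N:wait,E:car2-GO,S:wait,W:car3-GO | queues: N=0 E=2 S=0 W=0
Step 4 [EW]: N:wait,E:car5-GO,S:wait,W:empty | queues: N=0 E=1 S=0 W=0
Step 5 [EW]: N:wait,E:car6-GO,S:wait,W:empty | queues: N=0 E=0 S=0 W=0
Car 5 crosses at step 4

4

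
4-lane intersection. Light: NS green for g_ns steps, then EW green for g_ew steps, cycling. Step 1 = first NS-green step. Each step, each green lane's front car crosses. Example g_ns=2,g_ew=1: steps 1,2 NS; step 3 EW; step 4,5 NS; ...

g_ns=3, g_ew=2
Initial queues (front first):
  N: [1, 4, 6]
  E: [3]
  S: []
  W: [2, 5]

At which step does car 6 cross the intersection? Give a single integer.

Step 1 [NS]: N:car1-GO,E:wait,S:empty,W:wait | queues: N=2 E=1 S=0 W=2
Step 2 [NS]: N:car4-GO,E:wait,S:empty,W:wait | queues: N=1 E=1 S=0 W=2
Step 3 [NS]: N:car6-GO,E:wait,S:empty,W:wait | queues: N=0 E=1 S=0 W=2
Step 4 [EW]: N:wait,E:car3-GO,S:wait,W:car2-GO | queues: N=0 E=0 S=0 W=1
Step 5 [EW]: N:wait,E:empty,S:wait,W:car5-GO | queues: N=0 E=0 S=0 W=0
Car 6 crosses at step 3

3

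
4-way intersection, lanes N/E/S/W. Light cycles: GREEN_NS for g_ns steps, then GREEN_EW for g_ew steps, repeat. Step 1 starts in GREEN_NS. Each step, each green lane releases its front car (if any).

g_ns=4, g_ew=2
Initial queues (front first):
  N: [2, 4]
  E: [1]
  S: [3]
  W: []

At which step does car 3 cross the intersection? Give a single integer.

Step 1 [NS]: N:car2-GO,E:wait,S:car3-GO,W:wait | queues: N=1 E=1 S=0 W=0
Step 2 [NS]: N:car4-GO,E:wait,S:empty,W:wait | queues: N=0 E=1 S=0 W=0
Step 3 [NS]: N:empty,E:wait,S:empty,W:wait | queues: N=0 E=1 S=0 W=0
Step 4 [NS]: N:empty,E:wait,S:empty,W:wait | queues: N=0 E=1 S=0 W=0
Step 5 [EW]: N:wait,E:car1-GO,S:wait,W:empty | queues: N=0 E=0 S=0 W=0
Car 3 crosses at step 1

1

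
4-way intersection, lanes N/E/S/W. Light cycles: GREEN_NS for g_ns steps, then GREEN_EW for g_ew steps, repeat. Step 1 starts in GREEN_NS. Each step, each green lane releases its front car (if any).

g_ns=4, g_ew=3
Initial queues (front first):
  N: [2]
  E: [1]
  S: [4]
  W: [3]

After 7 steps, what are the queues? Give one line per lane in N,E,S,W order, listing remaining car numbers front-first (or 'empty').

Step 1 [NS]: N:car2-GO,E:wait,S:car4-GO,W:wait | queues: N=0 E=1 S=0 W=1
Step 2 [NS]: N:empty,E:wait,S:empty,W:wait | queues: N=0 E=1 S=0 W=1
Step 3 [NS]: N:empty,E:wait,S:empty,W:wait | queues: N=0 E=1 S=0 W=1
Step 4 [NS]: N:empty,E:wait,S:empty,W:wait | queues: N=0 E=1 S=0 W=1
Step 5 [EW]: N:wait,E:car1-GO,S:wait,W:car3-GO | queues: N=0 E=0 S=0 W=0

N: empty
E: empty
S: empty
W: empty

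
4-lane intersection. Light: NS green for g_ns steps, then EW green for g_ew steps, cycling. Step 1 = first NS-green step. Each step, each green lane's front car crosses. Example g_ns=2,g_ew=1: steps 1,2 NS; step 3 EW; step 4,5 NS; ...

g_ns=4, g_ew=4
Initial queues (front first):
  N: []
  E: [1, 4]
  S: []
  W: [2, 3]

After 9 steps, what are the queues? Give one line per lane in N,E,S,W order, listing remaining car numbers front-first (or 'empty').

Step 1 [NS]: N:empty,E:wait,S:empty,W:wait | queues: N=0 E=2 S=0 W=2
Step 2 [NS]: N:empty,E:wait,S:empty,W:wait | queues: N=0 E=2 S=0 W=2
Step 3 [NS]: N:empty,E:wait,S:empty,W:wait | queues: N=0 E=2 S=0 W=2
Step 4 [NS]: N:empty,E:wait,S:empty,W:wait | queues: N=0 E=2 S=0 W=2
Step 5 [EW]: N:wait,E:car1-GO,S:wait,W:car2-GO | queues: N=0 E=1 S=0 W=1
Step 6 [EW]: N:wait,E:car4-GO,S:wait,W:car3-GO | queues: N=0 E=0 S=0 W=0

N: empty
E: empty
S: empty
W: empty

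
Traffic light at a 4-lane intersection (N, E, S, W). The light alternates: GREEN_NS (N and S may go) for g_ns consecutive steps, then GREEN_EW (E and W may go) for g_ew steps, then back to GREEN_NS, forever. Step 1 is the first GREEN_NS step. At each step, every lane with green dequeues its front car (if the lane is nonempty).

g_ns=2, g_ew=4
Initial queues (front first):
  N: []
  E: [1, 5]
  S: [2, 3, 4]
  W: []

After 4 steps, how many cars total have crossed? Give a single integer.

Step 1 [NS]: N:empty,E:wait,S:car2-GO,W:wait | queues: N=0 E=2 S=2 W=0
Step 2 [NS]: N:empty,E:wait,S:car3-GO,W:wait | queues: N=0 E=2 S=1 W=0
Step 3 [EW]: N:wait,E:car1-GO,S:wait,W:empty | queues: N=0 E=1 S=1 W=0
Step 4 [EW]: N:wait,E:car5-GO,S:wait,W:empty | queues: N=0 E=0 S=1 W=0
Cars crossed by step 4: 4

Answer: 4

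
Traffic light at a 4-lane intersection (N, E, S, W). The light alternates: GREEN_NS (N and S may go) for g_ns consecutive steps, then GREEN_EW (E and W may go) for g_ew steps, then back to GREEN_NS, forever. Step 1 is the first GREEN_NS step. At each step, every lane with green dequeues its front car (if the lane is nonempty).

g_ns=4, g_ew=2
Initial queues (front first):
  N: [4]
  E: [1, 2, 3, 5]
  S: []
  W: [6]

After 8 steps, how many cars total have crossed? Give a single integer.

Step 1 [NS]: N:car4-GO,E:wait,S:empty,W:wait | queues: N=0 E=4 S=0 W=1
Step 2 [NS]: N:empty,E:wait,S:empty,W:wait | queues: N=0 E=4 S=0 W=1
Step 3 [NS]: N:empty,E:wait,S:empty,W:wait | queues: N=0 E=4 S=0 W=1
Step 4 [NS]: N:empty,E:wait,S:empty,W:wait | queues: N=0 E=4 S=0 W=1
Step 5 [EW]: N:wait,E:car1-GO,S:wait,W:car6-GO | queues: N=0 E=3 S=0 W=0
Step 6 [EW]: N:wait,E:car2-GO,S:wait,W:empty | queues: N=0 E=2 S=0 W=0
Step 7 [NS]: N:empty,E:wait,S:empty,W:wait | queues: N=0 E=2 S=0 W=0
Step 8 [NS]: N:empty,E:wait,S:empty,W:wait | queues: N=0 E=2 S=0 W=0
Cars crossed by step 8: 4

Answer: 4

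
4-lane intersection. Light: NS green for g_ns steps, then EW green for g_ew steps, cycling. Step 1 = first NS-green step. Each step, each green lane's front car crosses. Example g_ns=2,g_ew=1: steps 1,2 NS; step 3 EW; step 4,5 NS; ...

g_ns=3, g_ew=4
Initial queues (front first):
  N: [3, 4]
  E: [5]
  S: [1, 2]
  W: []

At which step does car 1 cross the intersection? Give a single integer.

Step 1 [NS]: N:car3-GO,E:wait,S:car1-GO,W:wait | queues: N=1 E=1 S=1 W=0
Step 2 [NS]: N:car4-GO,E:wait,S:car2-GO,W:wait | queues: N=0 E=1 S=0 W=0
Step 3 [NS]: N:empty,E:wait,S:empty,W:wait | queues: N=0 E=1 S=0 W=0
Step 4 [EW]: N:wait,E:car5-GO,S:wait,W:empty | queues: N=0 E=0 S=0 W=0
Car 1 crosses at step 1

1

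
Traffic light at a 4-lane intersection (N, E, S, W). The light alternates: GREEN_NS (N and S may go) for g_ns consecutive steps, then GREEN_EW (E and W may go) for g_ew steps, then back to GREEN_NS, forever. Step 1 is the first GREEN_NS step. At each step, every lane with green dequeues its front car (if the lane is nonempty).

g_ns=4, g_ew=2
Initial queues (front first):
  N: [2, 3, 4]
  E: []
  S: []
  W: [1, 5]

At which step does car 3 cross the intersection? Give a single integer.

Step 1 [NS]: N:car2-GO,E:wait,S:empty,W:wait | queues: N=2 E=0 S=0 W=2
Step 2 [NS]: N:car3-GO,E:wait,S:empty,W:wait | queues: N=1 E=0 S=0 W=2
Step 3 [NS]: N:car4-GO,E:wait,S:empty,W:wait | queues: N=0 E=0 S=0 W=2
Step 4 [NS]: N:empty,E:wait,S:empty,W:wait | queues: N=0 E=0 S=0 W=2
Step 5 [EW]: N:wait,E:empty,S:wait,W:car1-GO | queues: N=0 E=0 S=0 W=1
Step 6 [EW]: N:wait,E:empty,S:wait,W:car5-GO | queues: N=0 E=0 S=0 W=0
Car 3 crosses at step 2

2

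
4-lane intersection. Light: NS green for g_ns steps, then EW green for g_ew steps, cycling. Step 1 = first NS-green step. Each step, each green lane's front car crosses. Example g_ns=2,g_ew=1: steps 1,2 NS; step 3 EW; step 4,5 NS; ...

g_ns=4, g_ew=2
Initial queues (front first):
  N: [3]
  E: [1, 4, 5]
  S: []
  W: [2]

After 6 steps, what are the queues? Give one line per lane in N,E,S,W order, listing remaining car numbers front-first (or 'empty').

Step 1 [NS]: N:car3-GO,E:wait,S:empty,W:wait | queues: N=0 E=3 S=0 W=1
Step 2 [NS]: N:empty,E:wait,S:empty,W:wait | queues: N=0 E=3 S=0 W=1
Step 3 [NS]: N:empty,E:wait,S:empty,W:wait | queues: N=0 E=3 S=0 W=1
Step 4 [NS]: N:empty,E:wait,S:empty,W:wait | queues: N=0 E=3 S=0 W=1
Step 5 [EW]: N:wait,E:car1-GO,S:wait,W:car2-GO | queues: N=0 E=2 S=0 W=0
Step 6 [EW]: N:wait,E:car4-GO,S:wait,W:empty | queues: N=0 E=1 S=0 W=0

N: empty
E: 5
S: empty
W: empty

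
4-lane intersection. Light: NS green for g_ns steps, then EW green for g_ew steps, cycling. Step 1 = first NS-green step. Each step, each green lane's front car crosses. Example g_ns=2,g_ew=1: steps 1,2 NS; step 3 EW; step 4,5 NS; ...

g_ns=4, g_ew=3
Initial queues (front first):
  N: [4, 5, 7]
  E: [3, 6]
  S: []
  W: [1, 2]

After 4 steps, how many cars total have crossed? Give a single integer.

Step 1 [NS]: N:car4-GO,E:wait,S:empty,W:wait | queues: N=2 E=2 S=0 W=2
Step 2 [NS]: N:car5-GO,E:wait,S:empty,W:wait | queues: N=1 E=2 S=0 W=2
Step 3 [NS]: N:car7-GO,E:wait,S:empty,W:wait | queues: N=0 E=2 S=0 W=2
Step 4 [NS]: N:empty,E:wait,S:empty,W:wait | queues: N=0 E=2 S=0 W=2
Cars crossed by step 4: 3

Answer: 3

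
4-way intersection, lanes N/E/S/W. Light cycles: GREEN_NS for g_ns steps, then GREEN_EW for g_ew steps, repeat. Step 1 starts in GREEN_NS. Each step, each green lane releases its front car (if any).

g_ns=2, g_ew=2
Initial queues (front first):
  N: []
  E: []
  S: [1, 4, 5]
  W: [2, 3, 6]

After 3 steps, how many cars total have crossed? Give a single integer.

Step 1 [NS]: N:empty,E:wait,S:car1-GO,W:wait | queues: N=0 E=0 S=2 W=3
Step 2 [NS]: N:empty,E:wait,S:car4-GO,W:wait | queues: N=0 E=0 S=1 W=3
Step 3 [EW]: N:wait,E:empty,S:wait,W:car2-GO | queues: N=0 E=0 S=1 W=2
Cars crossed by step 3: 3

Answer: 3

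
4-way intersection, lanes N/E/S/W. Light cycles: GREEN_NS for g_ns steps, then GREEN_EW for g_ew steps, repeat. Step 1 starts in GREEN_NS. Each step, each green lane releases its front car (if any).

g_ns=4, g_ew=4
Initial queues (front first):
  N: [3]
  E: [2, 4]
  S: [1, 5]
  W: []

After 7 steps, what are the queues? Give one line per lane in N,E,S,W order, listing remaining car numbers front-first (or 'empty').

Step 1 [NS]: N:car3-GO,E:wait,S:car1-GO,W:wait | queues: N=0 E=2 S=1 W=0
Step 2 [NS]: N:empty,E:wait,S:car5-GO,W:wait | queues: N=0 E=2 S=0 W=0
Step 3 [NS]: N:empty,E:wait,S:empty,W:wait | queues: N=0 E=2 S=0 W=0
Step 4 [NS]: N:empty,E:wait,S:empty,W:wait | queues: N=0 E=2 S=0 W=0
Step 5 [EW]: N:wait,E:car2-GO,S:wait,W:empty | queues: N=0 E=1 S=0 W=0
Step 6 [EW]: N:wait,E:car4-GO,S:wait,W:empty | queues: N=0 E=0 S=0 W=0

N: empty
E: empty
S: empty
W: empty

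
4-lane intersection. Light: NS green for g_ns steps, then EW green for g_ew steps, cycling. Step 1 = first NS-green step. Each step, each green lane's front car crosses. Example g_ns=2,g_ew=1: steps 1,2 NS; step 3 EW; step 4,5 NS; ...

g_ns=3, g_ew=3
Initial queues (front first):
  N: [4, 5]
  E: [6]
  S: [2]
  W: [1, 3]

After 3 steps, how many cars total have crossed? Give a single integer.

Step 1 [NS]: N:car4-GO,E:wait,S:car2-GO,W:wait | queues: N=1 E=1 S=0 W=2
Step 2 [NS]: N:car5-GO,E:wait,S:empty,W:wait | queues: N=0 E=1 S=0 W=2
Step 3 [NS]: N:empty,E:wait,S:empty,W:wait | queues: N=0 E=1 S=0 W=2
Cars crossed by step 3: 3

Answer: 3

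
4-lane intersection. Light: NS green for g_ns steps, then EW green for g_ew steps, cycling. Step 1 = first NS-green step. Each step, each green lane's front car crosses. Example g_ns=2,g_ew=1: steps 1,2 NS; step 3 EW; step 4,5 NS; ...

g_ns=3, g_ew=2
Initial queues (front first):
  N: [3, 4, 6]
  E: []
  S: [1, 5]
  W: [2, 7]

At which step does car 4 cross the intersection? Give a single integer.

Step 1 [NS]: N:car3-GO,E:wait,S:car1-GO,W:wait | queues: N=2 E=0 S=1 W=2
Step 2 [NS]: N:car4-GO,E:wait,S:car5-GO,W:wait | queues: N=1 E=0 S=0 W=2
Step 3 [NS]: N:car6-GO,E:wait,S:empty,W:wait | queues: N=0 E=0 S=0 W=2
Step 4 [EW]: N:wait,E:empty,S:wait,W:car2-GO | queues: N=0 E=0 S=0 W=1
Step 5 [EW]: N:wait,E:empty,S:wait,W:car7-GO | queues: N=0 E=0 S=0 W=0
Car 4 crosses at step 2

2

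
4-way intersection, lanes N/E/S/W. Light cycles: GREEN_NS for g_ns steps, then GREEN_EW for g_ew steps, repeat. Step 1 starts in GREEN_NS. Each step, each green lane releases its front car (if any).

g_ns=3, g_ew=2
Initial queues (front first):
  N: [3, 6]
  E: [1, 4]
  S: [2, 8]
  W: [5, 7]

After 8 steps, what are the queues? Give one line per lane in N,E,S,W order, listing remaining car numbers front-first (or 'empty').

Step 1 [NS]: N:car3-GO,E:wait,S:car2-GO,W:wait | queues: N=1 E=2 S=1 W=2
Step 2 [NS]: N:car6-GO,E:wait,S:car8-GO,W:wait | queues: N=0 E=2 S=0 W=2
Step 3 [NS]: N:empty,E:wait,S:empty,W:wait | queues: N=0 E=2 S=0 W=2
Step 4 [EW]: N:wait,E:car1-GO,S:wait,W:car5-GO | queues: N=0 E=1 S=0 W=1
Step 5 [EW]: N:wait,E:car4-GO,S:wait,W:car7-GO | queues: N=0 E=0 S=0 W=0

N: empty
E: empty
S: empty
W: empty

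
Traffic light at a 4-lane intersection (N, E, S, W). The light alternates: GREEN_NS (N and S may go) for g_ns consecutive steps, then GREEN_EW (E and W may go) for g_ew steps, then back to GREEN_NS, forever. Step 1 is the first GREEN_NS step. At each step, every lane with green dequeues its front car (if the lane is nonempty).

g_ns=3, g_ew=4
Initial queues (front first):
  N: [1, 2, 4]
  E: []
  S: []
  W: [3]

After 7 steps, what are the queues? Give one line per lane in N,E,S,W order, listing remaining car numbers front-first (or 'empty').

Step 1 [NS]: N:car1-GO,E:wait,S:empty,W:wait | queues: N=2 E=0 S=0 W=1
Step 2 [NS]: N:car2-GO,E:wait,S:empty,W:wait | queues: N=1 E=0 S=0 W=1
Step 3 [NS]: N:car4-GO,E:wait,S:empty,W:wait | queues: N=0 E=0 S=0 W=1
Step 4 [EW]: N:wait,E:empty,S:wait,W:car3-GO | queues: N=0 E=0 S=0 W=0

N: empty
E: empty
S: empty
W: empty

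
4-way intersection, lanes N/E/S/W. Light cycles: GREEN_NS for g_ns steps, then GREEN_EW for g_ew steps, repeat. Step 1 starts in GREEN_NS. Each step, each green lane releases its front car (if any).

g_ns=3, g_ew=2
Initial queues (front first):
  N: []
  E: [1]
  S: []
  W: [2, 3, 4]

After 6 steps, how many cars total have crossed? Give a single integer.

Answer: 3

Derivation:
Step 1 [NS]: N:empty,E:wait,S:empty,W:wait | queues: N=0 E=1 S=0 W=3
Step 2 [NS]: N:empty,E:wait,S:empty,W:wait | queues: N=0 E=1 S=0 W=3
Step 3 [NS]: N:empty,E:wait,S:empty,W:wait | queues: N=0 E=1 S=0 W=3
Step 4 [EW]: N:wait,E:car1-GO,S:wait,W:car2-GO | queues: N=0 E=0 S=0 W=2
Step 5 [EW]: N:wait,E:empty,S:wait,W:car3-GO | queues: N=0 E=0 S=0 W=1
Step 6 [NS]: N:empty,E:wait,S:empty,W:wait | queues: N=0 E=0 S=0 W=1
Cars crossed by step 6: 3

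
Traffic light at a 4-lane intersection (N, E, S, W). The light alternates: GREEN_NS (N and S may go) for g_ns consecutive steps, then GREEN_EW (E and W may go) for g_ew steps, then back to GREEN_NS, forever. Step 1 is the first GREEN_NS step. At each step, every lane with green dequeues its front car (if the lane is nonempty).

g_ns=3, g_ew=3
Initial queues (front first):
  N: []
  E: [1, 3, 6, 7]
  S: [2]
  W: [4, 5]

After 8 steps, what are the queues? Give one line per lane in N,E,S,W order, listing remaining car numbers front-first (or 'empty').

Step 1 [NS]: N:empty,E:wait,S:car2-GO,W:wait | queues: N=0 E=4 S=0 W=2
Step 2 [NS]: N:empty,E:wait,S:empty,W:wait | queues: N=0 E=4 S=0 W=2
Step 3 [NS]: N:empty,E:wait,S:empty,W:wait | queues: N=0 E=4 S=0 W=2
Step 4 [EW]: N:wait,E:car1-GO,S:wait,W:car4-GO | queues: N=0 E=3 S=0 W=1
Step 5 [EW]: N:wait,E:car3-GO,S:wait,W:car5-GO | queues: N=0 E=2 S=0 W=0
Step 6 [EW]: N:wait,E:car6-GO,S:wait,W:empty | queues: N=0 E=1 S=0 W=0
Step 7 [NS]: N:empty,E:wait,S:empty,W:wait | queues: N=0 E=1 S=0 W=0
Step 8 [NS]: N:empty,E:wait,S:empty,W:wait | queues: N=0 E=1 S=0 W=0

N: empty
E: 7
S: empty
W: empty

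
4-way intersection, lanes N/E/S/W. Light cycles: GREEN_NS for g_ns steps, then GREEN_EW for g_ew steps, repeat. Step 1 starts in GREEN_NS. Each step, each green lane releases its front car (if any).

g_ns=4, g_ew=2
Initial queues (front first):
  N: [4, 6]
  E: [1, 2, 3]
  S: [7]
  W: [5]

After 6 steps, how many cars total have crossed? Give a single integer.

Step 1 [NS]: N:car4-GO,E:wait,S:car7-GO,W:wait | queues: N=1 E=3 S=0 W=1
Step 2 [NS]: N:car6-GO,E:wait,S:empty,W:wait | queues: N=0 E=3 S=0 W=1
Step 3 [NS]: N:empty,E:wait,S:empty,W:wait | queues: N=0 E=3 S=0 W=1
Step 4 [NS]: N:empty,E:wait,S:empty,W:wait | queues: N=0 E=3 S=0 W=1
Step 5 [EW]: N:wait,E:car1-GO,S:wait,W:car5-GO | queues: N=0 E=2 S=0 W=0
Step 6 [EW]: N:wait,E:car2-GO,S:wait,W:empty | queues: N=0 E=1 S=0 W=0
Cars crossed by step 6: 6

Answer: 6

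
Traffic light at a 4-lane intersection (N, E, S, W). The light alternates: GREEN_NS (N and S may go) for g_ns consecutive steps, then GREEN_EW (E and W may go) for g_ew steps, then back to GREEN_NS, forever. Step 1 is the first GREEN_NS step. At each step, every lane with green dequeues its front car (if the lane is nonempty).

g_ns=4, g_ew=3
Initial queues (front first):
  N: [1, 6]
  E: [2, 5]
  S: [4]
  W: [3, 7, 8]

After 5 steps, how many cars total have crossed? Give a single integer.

Step 1 [NS]: N:car1-GO,E:wait,S:car4-GO,W:wait | queues: N=1 E=2 S=0 W=3
Step 2 [NS]: N:car6-GO,E:wait,S:empty,W:wait | queues: N=0 E=2 S=0 W=3
Step 3 [NS]: N:empty,E:wait,S:empty,W:wait | queues: N=0 E=2 S=0 W=3
Step 4 [NS]: N:empty,E:wait,S:empty,W:wait | queues: N=0 E=2 S=0 W=3
Step 5 [EW]: N:wait,E:car2-GO,S:wait,W:car3-GO | queues: N=0 E=1 S=0 W=2
Cars crossed by step 5: 5

Answer: 5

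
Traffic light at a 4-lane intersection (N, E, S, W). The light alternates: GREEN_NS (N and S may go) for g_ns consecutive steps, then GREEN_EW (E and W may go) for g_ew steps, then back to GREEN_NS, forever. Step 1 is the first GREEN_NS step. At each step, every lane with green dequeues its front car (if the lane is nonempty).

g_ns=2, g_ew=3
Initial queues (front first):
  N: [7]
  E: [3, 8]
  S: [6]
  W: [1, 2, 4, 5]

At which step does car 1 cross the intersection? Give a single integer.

Step 1 [NS]: N:car7-GO,E:wait,S:car6-GO,W:wait | queues: N=0 E=2 S=0 W=4
Step 2 [NS]: N:empty,E:wait,S:empty,W:wait | queues: N=0 E=2 S=0 W=4
Step 3 [EW]: N:wait,E:car3-GO,S:wait,W:car1-GO | queues: N=0 E=1 S=0 W=3
Step 4 [EW]: N:wait,E:car8-GO,S:wait,W:car2-GO | queues: N=0 E=0 S=0 W=2
Step 5 [EW]: N:wait,E:empty,S:wait,W:car4-GO | queues: N=0 E=0 S=0 W=1
Step 6 [NS]: N:empty,E:wait,S:empty,W:wait | queues: N=0 E=0 S=0 W=1
Step 7 [NS]: N:empty,E:wait,S:empty,W:wait | queues: N=0 E=0 S=0 W=1
Step 8 [EW]: N:wait,E:empty,S:wait,W:car5-GO | queues: N=0 E=0 S=0 W=0
Car 1 crosses at step 3

3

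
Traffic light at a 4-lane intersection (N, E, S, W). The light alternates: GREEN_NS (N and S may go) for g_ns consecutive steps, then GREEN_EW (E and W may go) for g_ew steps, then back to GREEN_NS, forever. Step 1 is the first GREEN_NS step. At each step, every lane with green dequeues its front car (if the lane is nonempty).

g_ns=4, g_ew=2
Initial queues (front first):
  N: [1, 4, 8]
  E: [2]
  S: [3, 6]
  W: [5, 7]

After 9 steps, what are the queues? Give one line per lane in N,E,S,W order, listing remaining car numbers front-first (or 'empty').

Step 1 [NS]: N:car1-GO,E:wait,S:car3-GO,W:wait | queues: N=2 E=1 S=1 W=2
Step 2 [NS]: N:car4-GO,E:wait,S:car6-GO,W:wait | queues: N=1 E=1 S=0 W=2
Step 3 [NS]: N:car8-GO,E:wait,S:empty,W:wait | queues: N=0 E=1 S=0 W=2
Step 4 [NS]: N:empty,E:wait,S:empty,W:wait | queues: N=0 E=1 S=0 W=2
Step 5 [EW]: N:wait,E:car2-GO,S:wait,W:car5-GO | queues: N=0 E=0 S=0 W=1
Step 6 [EW]: N:wait,E:empty,S:wait,W:car7-GO | queues: N=0 E=0 S=0 W=0

N: empty
E: empty
S: empty
W: empty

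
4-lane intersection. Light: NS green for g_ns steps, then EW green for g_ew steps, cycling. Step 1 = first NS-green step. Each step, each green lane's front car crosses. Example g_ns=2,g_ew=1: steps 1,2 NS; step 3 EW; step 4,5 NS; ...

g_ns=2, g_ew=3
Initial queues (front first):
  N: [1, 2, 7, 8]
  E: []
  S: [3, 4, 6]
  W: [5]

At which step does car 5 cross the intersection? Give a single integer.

Step 1 [NS]: N:car1-GO,E:wait,S:car3-GO,W:wait | queues: N=3 E=0 S=2 W=1
Step 2 [NS]: N:car2-GO,E:wait,S:car4-GO,W:wait | queues: N=2 E=0 S=1 W=1
Step 3 [EW]: N:wait,E:empty,S:wait,W:car5-GO | queues: N=2 E=0 S=1 W=0
Step 4 [EW]: N:wait,E:empty,S:wait,W:empty | queues: N=2 E=0 S=1 W=0
Step 5 [EW]: N:wait,E:empty,S:wait,W:empty | queues: N=2 E=0 S=1 W=0
Step 6 [NS]: N:car7-GO,E:wait,S:car6-GO,W:wait | queues: N=1 E=0 S=0 W=0
Step 7 [NS]: N:car8-GO,E:wait,S:empty,W:wait | queues: N=0 E=0 S=0 W=0
Car 5 crosses at step 3

3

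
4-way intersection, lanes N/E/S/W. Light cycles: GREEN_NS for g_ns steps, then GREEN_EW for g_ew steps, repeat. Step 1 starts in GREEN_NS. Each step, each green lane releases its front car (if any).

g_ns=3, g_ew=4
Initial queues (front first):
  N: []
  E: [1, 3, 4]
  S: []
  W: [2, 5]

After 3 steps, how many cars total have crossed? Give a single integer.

Answer: 0

Derivation:
Step 1 [NS]: N:empty,E:wait,S:empty,W:wait | queues: N=0 E=3 S=0 W=2
Step 2 [NS]: N:empty,E:wait,S:empty,W:wait | queues: N=0 E=3 S=0 W=2
Step 3 [NS]: N:empty,E:wait,S:empty,W:wait | queues: N=0 E=3 S=0 W=2
Cars crossed by step 3: 0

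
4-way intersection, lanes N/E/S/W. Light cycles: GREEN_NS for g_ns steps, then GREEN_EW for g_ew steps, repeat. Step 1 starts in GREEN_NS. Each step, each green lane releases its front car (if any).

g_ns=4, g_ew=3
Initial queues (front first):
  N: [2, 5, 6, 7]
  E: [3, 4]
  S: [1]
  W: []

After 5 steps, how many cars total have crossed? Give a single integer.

Step 1 [NS]: N:car2-GO,E:wait,S:car1-GO,W:wait | queues: N=3 E=2 S=0 W=0
Step 2 [NS]: N:car5-GO,E:wait,S:empty,W:wait | queues: N=2 E=2 S=0 W=0
Step 3 [NS]: N:car6-GO,E:wait,S:empty,W:wait | queues: N=1 E=2 S=0 W=0
Step 4 [NS]: N:car7-GO,E:wait,S:empty,W:wait | queues: N=0 E=2 S=0 W=0
Step 5 [EW]: N:wait,E:car3-GO,S:wait,W:empty | queues: N=0 E=1 S=0 W=0
Cars crossed by step 5: 6

Answer: 6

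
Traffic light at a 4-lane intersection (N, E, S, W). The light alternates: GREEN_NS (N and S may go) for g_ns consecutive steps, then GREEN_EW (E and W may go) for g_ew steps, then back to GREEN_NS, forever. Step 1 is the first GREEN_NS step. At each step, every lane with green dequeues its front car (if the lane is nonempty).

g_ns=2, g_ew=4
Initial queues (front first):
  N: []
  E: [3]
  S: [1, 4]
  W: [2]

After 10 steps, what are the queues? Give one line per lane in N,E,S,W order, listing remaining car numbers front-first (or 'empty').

Step 1 [NS]: N:empty,E:wait,S:car1-GO,W:wait | queues: N=0 E=1 S=1 W=1
Step 2 [NS]: N:empty,E:wait,S:car4-GO,W:wait | queues: N=0 E=1 S=0 W=1
Step 3 [EW]: N:wait,E:car3-GO,S:wait,W:car2-GO | queues: N=0 E=0 S=0 W=0

N: empty
E: empty
S: empty
W: empty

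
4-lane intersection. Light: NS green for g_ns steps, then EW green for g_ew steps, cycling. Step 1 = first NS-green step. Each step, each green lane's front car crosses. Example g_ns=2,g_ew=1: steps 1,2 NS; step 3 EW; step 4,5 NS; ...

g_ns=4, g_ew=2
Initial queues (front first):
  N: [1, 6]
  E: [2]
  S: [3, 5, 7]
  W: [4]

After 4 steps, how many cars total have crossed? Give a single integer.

Step 1 [NS]: N:car1-GO,E:wait,S:car3-GO,W:wait | queues: N=1 E=1 S=2 W=1
Step 2 [NS]: N:car6-GO,E:wait,S:car5-GO,W:wait | queues: N=0 E=1 S=1 W=1
Step 3 [NS]: N:empty,E:wait,S:car7-GO,W:wait | queues: N=0 E=1 S=0 W=1
Step 4 [NS]: N:empty,E:wait,S:empty,W:wait | queues: N=0 E=1 S=0 W=1
Cars crossed by step 4: 5

Answer: 5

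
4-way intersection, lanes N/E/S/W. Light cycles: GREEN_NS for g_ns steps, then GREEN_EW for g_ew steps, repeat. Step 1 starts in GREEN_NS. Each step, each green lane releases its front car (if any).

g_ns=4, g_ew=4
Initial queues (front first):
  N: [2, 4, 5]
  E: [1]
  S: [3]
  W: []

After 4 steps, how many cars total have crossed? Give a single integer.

Answer: 4

Derivation:
Step 1 [NS]: N:car2-GO,E:wait,S:car3-GO,W:wait | queues: N=2 E=1 S=0 W=0
Step 2 [NS]: N:car4-GO,E:wait,S:empty,W:wait | queues: N=1 E=1 S=0 W=0
Step 3 [NS]: N:car5-GO,E:wait,S:empty,W:wait | queues: N=0 E=1 S=0 W=0
Step 4 [NS]: N:empty,E:wait,S:empty,W:wait | queues: N=0 E=1 S=0 W=0
Cars crossed by step 4: 4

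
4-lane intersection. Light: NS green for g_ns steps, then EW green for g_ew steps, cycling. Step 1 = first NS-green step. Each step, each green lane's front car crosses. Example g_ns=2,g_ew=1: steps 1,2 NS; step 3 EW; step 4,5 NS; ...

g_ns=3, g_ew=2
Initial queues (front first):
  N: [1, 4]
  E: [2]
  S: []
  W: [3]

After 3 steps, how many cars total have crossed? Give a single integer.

Answer: 2

Derivation:
Step 1 [NS]: N:car1-GO,E:wait,S:empty,W:wait | queues: N=1 E=1 S=0 W=1
Step 2 [NS]: N:car4-GO,E:wait,S:empty,W:wait | queues: N=0 E=1 S=0 W=1
Step 3 [NS]: N:empty,E:wait,S:empty,W:wait | queues: N=0 E=1 S=0 W=1
Cars crossed by step 3: 2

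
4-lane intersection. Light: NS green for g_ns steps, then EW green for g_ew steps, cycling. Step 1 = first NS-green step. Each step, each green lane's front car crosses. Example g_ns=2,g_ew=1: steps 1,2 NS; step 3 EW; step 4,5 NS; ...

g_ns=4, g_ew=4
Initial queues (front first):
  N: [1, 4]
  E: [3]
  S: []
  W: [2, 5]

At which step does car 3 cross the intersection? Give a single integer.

Step 1 [NS]: N:car1-GO,E:wait,S:empty,W:wait | queues: N=1 E=1 S=0 W=2
Step 2 [NS]: N:car4-GO,E:wait,S:empty,W:wait | queues: N=0 E=1 S=0 W=2
Step 3 [NS]: N:empty,E:wait,S:empty,W:wait | queues: N=0 E=1 S=0 W=2
Step 4 [NS]: N:empty,E:wait,S:empty,W:wait | queues: N=0 E=1 S=0 W=2
Step 5 [EW]: N:wait,E:car3-GO,S:wait,W:car2-GO | queues: N=0 E=0 S=0 W=1
Step 6 [EW]: N:wait,E:empty,S:wait,W:car5-GO | queues: N=0 E=0 S=0 W=0
Car 3 crosses at step 5

5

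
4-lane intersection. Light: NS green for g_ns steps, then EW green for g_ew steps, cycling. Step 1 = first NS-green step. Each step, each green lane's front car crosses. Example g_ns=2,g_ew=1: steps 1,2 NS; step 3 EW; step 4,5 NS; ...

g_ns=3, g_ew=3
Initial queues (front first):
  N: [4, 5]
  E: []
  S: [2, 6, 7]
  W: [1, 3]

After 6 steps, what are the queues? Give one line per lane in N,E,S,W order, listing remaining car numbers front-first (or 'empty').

Step 1 [NS]: N:car4-GO,E:wait,S:car2-GO,W:wait | queues: N=1 E=0 S=2 W=2
Step 2 [NS]: N:car5-GO,E:wait,S:car6-GO,W:wait | queues: N=0 E=0 S=1 W=2
Step 3 [NS]: N:empty,E:wait,S:car7-GO,W:wait | queues: N=0 E=0 S=0 W=2
Step 4 [EW]: N:wait,E:empty,S:wait,W:car1-GO | queues: N=0 E=0 S=0 W=1
Step 5 [EW]: N:wait,E:empty,S:wait,W:car3-GO | queues: N=0 E=0 S=0 W=0

N: empty
E: empty
S: empty
W: empty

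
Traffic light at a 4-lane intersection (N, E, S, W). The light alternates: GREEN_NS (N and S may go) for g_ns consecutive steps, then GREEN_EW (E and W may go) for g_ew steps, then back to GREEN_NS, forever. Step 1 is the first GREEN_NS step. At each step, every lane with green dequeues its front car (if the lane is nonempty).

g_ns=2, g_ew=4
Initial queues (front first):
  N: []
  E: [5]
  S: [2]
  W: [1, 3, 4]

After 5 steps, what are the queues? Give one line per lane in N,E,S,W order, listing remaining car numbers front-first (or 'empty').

Step 1 [NS]: N:empty,E:wait,S:car2-GO,W:wait | queues: N=0 E=1 S=0 W=3
Step 2 [NS]: N:empty,E:wait,S:empty,W:wait | queues: N=0 E=1 S=0 W=3
Step 3 [EW]: N:wait,E:car5-GO,S:wait,W:car1-GO | queues: N=0 E=0 S=0 W=2
Step 4 [EW]: N:wait,E:empty,S:wait,W:car3-GO | queues: N=0 E=0 S=0 W=1
Step 5 [EW]: N:wait,E:empty,S:wait,W:car4-GO | queues: N=0 E=0 S=0 W=0

N: empty
E: empty
S: empty
W: empty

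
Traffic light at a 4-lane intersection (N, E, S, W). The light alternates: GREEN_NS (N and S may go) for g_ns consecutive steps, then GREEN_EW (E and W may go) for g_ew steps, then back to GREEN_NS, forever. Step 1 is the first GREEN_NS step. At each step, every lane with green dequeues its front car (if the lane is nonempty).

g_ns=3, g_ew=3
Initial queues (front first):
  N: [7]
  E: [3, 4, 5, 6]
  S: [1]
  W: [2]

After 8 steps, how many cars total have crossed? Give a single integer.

Step 1 [NS]: N:car7-GO,E:wait,S:car1-GO,W:wait | queues: N=0 E=4 S=0 W=1
Step 2 [NS]: N:empty,E:wait,S:empty,W:wait | queues: N=0 E=4 S=0 W=1
Step 3 [NS]: N:empty,E:wait,S:empty,W:wait | queues: N=0 E=4 S=0 W=1
Step 4 [EW]: N:wait,E:car3-GO,S:wait,W:car2-GO | queues: N=0 E=3 S=0 W=0
Step 5 [EW]: N:wait,E:car4-GO,S:wait,W:empty | queues: N=0 E=2 S=0 W=0
Step 6 [EW]: N:wait,E:car5-GO,S:wait,W:empty | queues: N=0 E=1 S=0 W=0
Step 7 [NS]: N:empty,E:wait,S:empty,W:wait | queues: N=0 E=1 S=0 W=0
Step 8 [NS]: N:empty,E:wait,S:empty,W:wait | queues: N=0 E=1 S=0 W=0
Cars crossed by step 8: 6

Answer: 6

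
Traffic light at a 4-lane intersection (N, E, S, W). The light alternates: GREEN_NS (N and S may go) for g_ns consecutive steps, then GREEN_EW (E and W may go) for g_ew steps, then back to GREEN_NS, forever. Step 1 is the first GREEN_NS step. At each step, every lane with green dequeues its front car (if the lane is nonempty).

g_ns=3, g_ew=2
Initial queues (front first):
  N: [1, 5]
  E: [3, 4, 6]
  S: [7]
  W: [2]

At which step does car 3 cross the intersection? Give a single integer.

Step 1 [NS]: N:car1-GO,E:wait,S:car7-GO,W:wait | queues: N=1 E=3 S=0 W=1
Step 2 [NS]: N:car5-GO,E:wait,S:empty,W:wait | queues: N=0 E=3 S=0 W=1
Step 3 [NS]: N:empty,E:wait,S:empty,W:wait | queues: N=0 E=3 S=0 W=1
Step 4 [EW]: N:wait,E:car3-GO,S:wait,W:car2-GO | queues: N=0 E=2 S=0 W=0
Step 5 [EW]: N:wait,E:car4-GO,S:wait,W:empty | queues: N=0 E=1 S=0 W=0
Step 6 [NS]: N:empty,E:wait,S:empty,W:wait | queues: N=0 E=1 S=0 W=0
Step 7 [NS]: N:empty,E:wait,S:empty,W:wait | queues: N=0 E=1 S=0 W=0
Step 8 [NS]: N:empty,E:wait,S:empty,W:wait | queues: N=0 E=1 S=0 W=0
Step 9 [EW]: N:wait,E:car6-GO,S:wait,W:empty | queues: N=0 E=0 S=0 W=0
Car 3 crosses at step 4

4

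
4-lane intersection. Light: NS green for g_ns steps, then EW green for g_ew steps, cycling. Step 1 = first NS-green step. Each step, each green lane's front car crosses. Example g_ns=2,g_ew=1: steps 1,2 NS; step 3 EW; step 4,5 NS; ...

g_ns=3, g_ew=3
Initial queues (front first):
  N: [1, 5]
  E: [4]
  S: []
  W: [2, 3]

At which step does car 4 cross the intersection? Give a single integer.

Step 1 [NS]: N:car1-GO,E:wait,S:empty,W:wait | queues: N=1 E=1 S=0 W=2
Step 2 [NS]: N:car5-GO,E:wait,S:empty,W:wait | queues: N=0 E=1 S=0 W=2
Step 3 [NS]: N:empty,E:wait,S:empty,W:wait | queues: N=0 E=1 S=0 W=2
Step 4 [EW]: N:wait,E:car4-GO,S:wait,W:car2-GO | queues: N=0 E=0 S=0 W=1
Step 5 [EW]: N:wait,E:empty,S:wait,W:car3-GO | queues: N=0 E=0 S=0 W=0
Car 4 crosses at step 4

4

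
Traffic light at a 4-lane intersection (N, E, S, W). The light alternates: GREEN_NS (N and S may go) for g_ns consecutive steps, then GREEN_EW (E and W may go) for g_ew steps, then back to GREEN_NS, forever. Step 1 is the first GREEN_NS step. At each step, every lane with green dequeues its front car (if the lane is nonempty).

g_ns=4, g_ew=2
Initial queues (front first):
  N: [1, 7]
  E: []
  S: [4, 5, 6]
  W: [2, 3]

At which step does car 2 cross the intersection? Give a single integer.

Step 1 [NS]: N:car1-GO,E:wait,S:car4-GO,W:wait | queues: N=1 E=0 S=2 W=2
Step 2 [NS]: N:car7-GO,E:wait,S:car5-GO,W:wait | queues: N=0 E=0 S=1 W=2
Step 3 [NS]: N:empty,E:wait,S:car6-GO,W:wait | queues: N=0 E=0 S=0 W=2
Step 4 [NS]: N:empty,E:wait,S:empty,W:wait | queues: N=0 E=0 S=0 W=2
Step 5 [EW]: N:wait,E:empty,S:wait,W:car2-GO | queues: N=0 E=0 S=0 W=1
Step 6 [EW]: N:wait,E:empty,S:wait,W:car3-GO | queues: N=0 E=0 S=0 W=0
Car 2 crosses at step 5

5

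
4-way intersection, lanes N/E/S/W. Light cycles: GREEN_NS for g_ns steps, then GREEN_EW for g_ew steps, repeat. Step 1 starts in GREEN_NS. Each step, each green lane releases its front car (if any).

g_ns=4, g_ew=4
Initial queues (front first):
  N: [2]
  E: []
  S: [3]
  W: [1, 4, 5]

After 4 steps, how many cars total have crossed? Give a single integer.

Answer: 2

Derivation:
Step 1 [NS]: N:car2-GO,E:wait,S:car3-GO,W:wait | queues: N=0 E=0 S=0 W=3
Step 2 [NS]: N:empty,E:wait,S:empty,W:wait | queues: N=0 E=0 S=0 W=3
Step 3 [NS]: N:empty,E:wait,S:empty,W:wait | queues: N=0 E=0 S=0 W=3
Step 4 [NS]: N:empty,E:wait,S:empty,W:wait | queues: N=0 E=0 S=0 W=3
Cars crossed by step 4: 2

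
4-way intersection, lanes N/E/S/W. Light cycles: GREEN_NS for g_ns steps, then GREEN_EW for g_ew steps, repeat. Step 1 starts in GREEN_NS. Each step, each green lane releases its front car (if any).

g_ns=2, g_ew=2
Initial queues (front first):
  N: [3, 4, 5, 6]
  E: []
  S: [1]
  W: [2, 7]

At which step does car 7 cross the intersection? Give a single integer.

Step 1 [NS]: N:car3-GO,E:wait,S:car1-GO,W:wait | queues: N=3 E=0 S=0 W=2
Step 2 [NS]: N:car4-GO,E:wait,S:empty,W:wait | queues: N=2 E=0 S=0 W=2
Step 3 [EW]: N:wait,E:empty,S:wait,W:car2-GO | queues: N=2 E=0 S=0 W=1
Step 4 [EW]: N:wait,E:empty,S:wait,W:car7-GO | queues: N=2 E=0 S=0 W=0
Step 5 [NS]: N:car5-GO,E:wait,S:empty,W:wait | queues: N=1 E=0 S=0 W=0
Step 6 [NS]: N:car6-GO,E:wait,S:empty,W:wait | queues: N=0 E=0 S=0 W=0
Car 7 crosses at step 4

4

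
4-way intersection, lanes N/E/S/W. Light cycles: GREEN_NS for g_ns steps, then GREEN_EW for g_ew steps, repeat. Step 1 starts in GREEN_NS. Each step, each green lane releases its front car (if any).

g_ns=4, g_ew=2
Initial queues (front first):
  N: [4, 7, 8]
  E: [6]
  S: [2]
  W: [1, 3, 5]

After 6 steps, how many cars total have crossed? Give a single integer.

Step 1 [NS]: N:car4-GO,E:wait,S:car2-GO,W:wait | queues: N=2 E=1 S=0 W=3
Step 2 [NS]: N:car7-GO,E:wait,S:empty,W:wait | queues: N=1 E=1 S=0 W=3
Step 3 [NS]: N:car8-GO,E:wait,S:empty,W:wait | queues: N=0 E=1 S=0 W=3
Step 4 [NS]: N:empty,E:wait,S:empty,W:wait | queues: N=0 E=1 S=0 W=3
Step 5 [EW]: N:wait,E:car6-GO,S:wait,W:car1-GO | queues: N=0 E=0 S=0 W=2
Step 6 [EW]: N:wait,E:empty,S:wait,W:car3-GO | queues: N=0 E=0 S=0 W=1
Cars crossed by step 6: 7

Answer: 7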